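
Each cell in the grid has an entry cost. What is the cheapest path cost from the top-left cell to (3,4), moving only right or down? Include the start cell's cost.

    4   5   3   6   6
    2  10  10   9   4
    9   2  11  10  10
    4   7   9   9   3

Path r0c0→r0c1→r0c2→r0c3→r0c4→r1c4→r2c4→r3c4: 4 + 5 + 3 + 6 + 6 + 4 + 10 + 3 = 41.

41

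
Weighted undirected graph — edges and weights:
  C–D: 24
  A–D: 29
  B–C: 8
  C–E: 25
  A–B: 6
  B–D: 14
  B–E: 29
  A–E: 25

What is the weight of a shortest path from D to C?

A few of the D→C routes:
D-A-B-C: 29 + 6 + 8 = 43
D-C: 24
D-B-C: 14 + 8 = 22
Shortest: 22.

22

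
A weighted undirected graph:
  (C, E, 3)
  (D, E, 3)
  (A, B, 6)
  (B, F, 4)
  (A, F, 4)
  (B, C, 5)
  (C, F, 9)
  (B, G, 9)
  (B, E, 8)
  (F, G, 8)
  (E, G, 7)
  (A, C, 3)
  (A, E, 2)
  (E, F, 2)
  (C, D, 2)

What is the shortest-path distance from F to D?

5

Some routes from F to D:
F→A→C→D: 4 + 3 + 2 = 9
F→E→D: 2 + 3 = 5
F→A→E→D: 4 + 2 + 3 = 9
F→E→C→D: 2 + 3 + 2 = 7
The minimum is 5.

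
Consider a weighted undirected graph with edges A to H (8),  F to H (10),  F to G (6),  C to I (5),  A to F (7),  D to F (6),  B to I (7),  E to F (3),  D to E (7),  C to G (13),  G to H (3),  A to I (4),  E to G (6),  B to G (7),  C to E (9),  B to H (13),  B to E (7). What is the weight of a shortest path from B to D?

14

Some routes from B to D:
B → E → D: 7 + 7 = 14
B → G → F → D: 7 + 6 + 6 = 19
B → E → F → D: 7 + 3 + 6 = 16
Shortest: 14.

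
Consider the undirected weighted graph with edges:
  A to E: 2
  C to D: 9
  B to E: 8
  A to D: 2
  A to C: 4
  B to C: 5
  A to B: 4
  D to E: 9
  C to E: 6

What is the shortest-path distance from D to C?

A few of the D→C routes:
D → C: 9
D → A → B → C: 2 + 4 + 5 = 11
D → A → E → C: 2 + 2 + 6 = 10
D → A → C: 2 + 4 = 6
The minimum is 6.

6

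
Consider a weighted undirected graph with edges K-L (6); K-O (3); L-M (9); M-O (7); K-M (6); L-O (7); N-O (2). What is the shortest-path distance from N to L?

9

Paths from N to L:
N-O-M-K-L: 2 + 7 + 6 + 6 = 21
N-O-M-L: 2 + 7 + 9 = 18
N-O-L: 2 + 7 = 9
N-O-K-L: 2 + 3 + 6 = 11
N-O-K-M-L: 2 + 3 + 6 + 9 = 20
The minimum is 9.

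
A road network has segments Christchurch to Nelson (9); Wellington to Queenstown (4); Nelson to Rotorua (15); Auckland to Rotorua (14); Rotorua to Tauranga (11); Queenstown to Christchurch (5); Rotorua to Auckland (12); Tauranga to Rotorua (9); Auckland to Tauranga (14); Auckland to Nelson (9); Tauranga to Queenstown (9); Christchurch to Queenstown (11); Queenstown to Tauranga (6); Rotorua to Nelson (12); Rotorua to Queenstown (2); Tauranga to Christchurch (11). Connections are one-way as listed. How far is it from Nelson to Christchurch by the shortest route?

22

Candidate routes:
Nelson→Rotorua→Auckland→Tauranga→Christchurch: 15 + 12 + 14 + 11 = 52
Nelson→Rotorua→Queenstown→Christchurch: 15 + 2 + 5 = 22
Nelson→Rotorua→Tauranga→Queenstown→Christchurch: 15 + 11 + 9 + 5 = 40
Nelson→Rotorua→Auckland→Tauranga→Queenstown→Christchurch: 15 + 12 + 14 + 9 + 5 = 55
Nelson→Rotorua→Tauranga→Christchurch: 15 + 11 + 11 = 37
Nelson→Rotorua→Queenstown→Tauranga→Christchurch: 15 + 2 + 6 + 11 = 34
The minimum is 22 km.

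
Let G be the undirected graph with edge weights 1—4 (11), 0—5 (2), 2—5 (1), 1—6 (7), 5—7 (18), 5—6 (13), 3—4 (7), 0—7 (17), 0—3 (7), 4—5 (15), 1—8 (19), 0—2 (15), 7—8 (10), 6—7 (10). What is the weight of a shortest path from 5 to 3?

9

A few of the 5→3 routes:
5 - 2 - 0 - 3: 1 + 15 + 7 = 23
5 - 4 - 3: 15 + 7 = 22
5 - 6 - 1 - 4 - 3: 13 + 7 + 11 + 7 = 38
5 - 0 - 3: 2 + 7 = 9
5 - 7 - 0 - 3: 18 + 17 + 7 = 42
Shortest: 9.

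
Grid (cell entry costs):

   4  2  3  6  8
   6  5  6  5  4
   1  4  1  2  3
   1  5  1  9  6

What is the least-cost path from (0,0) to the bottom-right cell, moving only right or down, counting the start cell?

27

Cheapest: r0c0 r0c1 r0c2 r1c2 r2c2 r2c3 r2c4 r3c4
  4 + 2 + 3 + 6 + 1 + 2 + 3 + 6 = 27
For comparison, the top-then-right route costs 36.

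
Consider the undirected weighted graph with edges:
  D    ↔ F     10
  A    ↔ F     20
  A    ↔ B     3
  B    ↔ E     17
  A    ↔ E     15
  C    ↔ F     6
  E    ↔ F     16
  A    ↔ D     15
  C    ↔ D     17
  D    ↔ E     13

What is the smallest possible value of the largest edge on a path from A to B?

A few of the A→B routes:
A → D → E → B: max(15, 13, 17) = 17
A → E → B: max(15, 17) = 17
A → D → C → F → E → B: max(15, 17, 6, 16, 17) = 17
A → B: max(3) = 3
A → F → D → E → B: max(20, 10, 13, 17) = 20
A → D → F → E → B: max(15, 10, 16, 17) = 17
Smallest bottleneck: 3.

3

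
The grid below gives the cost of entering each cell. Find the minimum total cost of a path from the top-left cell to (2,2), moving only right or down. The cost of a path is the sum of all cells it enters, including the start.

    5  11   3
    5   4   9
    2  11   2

25

Cheapest: [0,0] -> [1,0] -> [1,1] -> [1,2] -> [2,2]
  5 + 5 + 4 + 9 + 2 = 25
For comparison, the top-then-right route costs 30.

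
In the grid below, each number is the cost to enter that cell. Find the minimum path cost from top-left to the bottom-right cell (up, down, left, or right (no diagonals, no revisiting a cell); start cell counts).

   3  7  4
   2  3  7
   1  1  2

Take (0,0) -> (1,0) -> (2,0) -> (2,1) -> (2,2) for a total of 3 + 2 + 1 + 1 + 2 = 9.

9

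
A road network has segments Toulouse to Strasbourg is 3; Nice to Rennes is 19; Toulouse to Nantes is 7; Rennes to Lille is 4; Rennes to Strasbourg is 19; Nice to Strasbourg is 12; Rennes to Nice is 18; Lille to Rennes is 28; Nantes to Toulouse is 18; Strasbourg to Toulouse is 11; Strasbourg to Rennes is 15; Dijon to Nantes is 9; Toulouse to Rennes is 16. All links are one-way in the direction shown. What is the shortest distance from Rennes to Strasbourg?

19

Paths from Rennes to Strasbourg:
Rennes-Nice-Strasbourg: 18 + 12 = 30
Rennes-Strasbourg: 19
The minimum is 19.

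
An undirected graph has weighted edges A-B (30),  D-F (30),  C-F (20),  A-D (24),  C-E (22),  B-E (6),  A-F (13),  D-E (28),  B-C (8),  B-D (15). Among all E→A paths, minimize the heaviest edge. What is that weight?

A few of the E→A routes:
E - B - D - A: max(6, 15, 24) = 24
E - C - F - A: max(22, 20, 13) = 22
E - B - C - F - A: max(6, 8, 20, 13) = 20
E - C - B - D - A: max(22, 8, 15, 24) = 24
Smallest bottleneck: 20.

20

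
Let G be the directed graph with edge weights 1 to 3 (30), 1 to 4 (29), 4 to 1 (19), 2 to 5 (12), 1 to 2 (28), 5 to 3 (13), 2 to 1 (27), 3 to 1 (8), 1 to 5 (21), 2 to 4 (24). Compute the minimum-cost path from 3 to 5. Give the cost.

Candidate routes:
3→1→5: 8 + 21 = 29
3→1→2→5: 8 + 28 + 12 = 48
The minimum is 29.

29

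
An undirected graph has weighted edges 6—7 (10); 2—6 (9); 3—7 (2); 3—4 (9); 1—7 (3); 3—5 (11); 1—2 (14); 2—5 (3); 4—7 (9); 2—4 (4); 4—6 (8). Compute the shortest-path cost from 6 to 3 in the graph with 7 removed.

Routes from 6 to 3 avoiding 7:
6→2→5→3: 9 + 3 + 11 = 23
6→4→3: 8 + 9 = 17
6→4→2→5→3: 8 + 4 + 3 + 11 = 26
6→2→4→3: 9 + 4 + 9 = 22
Shortest: 17.

17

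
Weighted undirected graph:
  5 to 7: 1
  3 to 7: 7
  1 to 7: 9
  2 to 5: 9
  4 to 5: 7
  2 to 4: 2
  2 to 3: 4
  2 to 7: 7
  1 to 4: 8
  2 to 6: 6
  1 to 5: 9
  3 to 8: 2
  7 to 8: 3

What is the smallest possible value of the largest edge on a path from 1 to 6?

Checking several routes:
1 → 4 → 5 → 7 → 2 → 6: max(8, 7, 1, 7, 6) = 8
1 → 7 → 3 → 2 → 6: max(9, 7, 4, 6) = 9
1 → 4 → 2 → 6: max(8, 2, 6) = 8
1 → 4 → 5 → 7 → 3 → 2 → 6: max(8, 7, 1, 7, 4, 6) = 8
1 → 4 → 5 → 7 → 8 → 3 → 2 → 6: max(8, 7, 1, 3, 2, 4, 6) = 8
1 → 7 → 5 → 2 → 6: max(9, 1, 9, 6) = 9
Smallest bottleneck: 8.

8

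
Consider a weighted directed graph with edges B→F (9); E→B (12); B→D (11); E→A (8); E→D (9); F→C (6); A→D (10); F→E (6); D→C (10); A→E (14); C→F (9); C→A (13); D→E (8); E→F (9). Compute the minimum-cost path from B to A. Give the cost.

Some routes from B to A:
B - F - C - A: 9 + 6 + 13 = 28
B - D - C - A: 11 + 10 + 13 = 34
B - F - E - A: 9 + 6 + 8 = 23
B - D - E - A: 11 + 8 + 8 = 27
Shortest: 23.

23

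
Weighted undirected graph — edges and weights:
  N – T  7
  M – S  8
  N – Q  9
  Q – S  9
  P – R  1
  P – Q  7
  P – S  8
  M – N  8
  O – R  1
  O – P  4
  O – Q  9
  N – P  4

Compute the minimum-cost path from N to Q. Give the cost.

Comparing a few candidate routes:
N → P → R → O → Q: 4 + 1 + 1 + 9 = 15
N → Q: 9
N → P → Q: 4 + 7 = 11
Best route has total 9.

9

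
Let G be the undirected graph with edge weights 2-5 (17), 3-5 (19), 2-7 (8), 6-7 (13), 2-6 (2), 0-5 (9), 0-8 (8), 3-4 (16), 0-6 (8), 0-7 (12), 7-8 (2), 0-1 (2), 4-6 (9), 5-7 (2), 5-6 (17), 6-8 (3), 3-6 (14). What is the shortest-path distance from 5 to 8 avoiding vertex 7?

17

Comparing a few candidate routes:
5-6-8: 17 + 3 = 20
5-0-8: 9 + 8 = 17
5-2-6-8: 17 + 2 + 3 = 22
5-0-6-8: 9 + 8 + 3 = 20
Shortest: 17.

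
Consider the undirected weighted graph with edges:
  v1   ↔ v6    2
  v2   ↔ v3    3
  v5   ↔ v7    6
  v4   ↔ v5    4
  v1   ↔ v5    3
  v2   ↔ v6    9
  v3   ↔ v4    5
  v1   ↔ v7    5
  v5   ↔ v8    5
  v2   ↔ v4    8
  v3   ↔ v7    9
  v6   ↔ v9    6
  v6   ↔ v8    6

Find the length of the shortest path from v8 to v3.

Comparing a few candidate routes:
v8→v5→v4→v2→v3: 5 + 4 + 8 + 3 = 20
v8→v5→v4→v3: 5 + 4 + 5 = 14
v8→v5→v7→v3: 5 + 6 + 9 = 20
v8→v6→v2→v3: 6 + 9 + 3 = 18
Shortest: 14.

14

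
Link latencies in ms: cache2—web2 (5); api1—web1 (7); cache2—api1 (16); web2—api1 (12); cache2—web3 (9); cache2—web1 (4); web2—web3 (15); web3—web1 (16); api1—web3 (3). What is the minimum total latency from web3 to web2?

14

Comparing a few candidate routes:
web3-api1-cache2-web2: 3 + 16 + 5 = 24
web3-api1-web1-cache2-web2: 3 + 7 + 4 + 5 = 19
web3-web1-cache2-web2: 16 + 4 + 5 = 25
web3-cache2-web2: 9 + 5 = 14
web3-web2: 15
web3-api1-web2: 3 + 12 = 15
The minimum is 14 ms.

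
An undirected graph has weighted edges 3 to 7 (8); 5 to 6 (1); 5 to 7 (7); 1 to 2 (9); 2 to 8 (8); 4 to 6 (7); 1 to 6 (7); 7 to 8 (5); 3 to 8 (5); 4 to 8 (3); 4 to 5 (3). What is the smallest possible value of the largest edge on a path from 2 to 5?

8

Some routes from 2 to 5:
2 → 8 → 4 → 6 → 5: max(8, 3, 7, 1) = 8
2 → 8 → 4 → 5: max(8, 3, 3) = 8
2 → 8 → 3 → 7 → 5: max(8, 5, 8, 7) = 8
The minimum achievable maximum is 8.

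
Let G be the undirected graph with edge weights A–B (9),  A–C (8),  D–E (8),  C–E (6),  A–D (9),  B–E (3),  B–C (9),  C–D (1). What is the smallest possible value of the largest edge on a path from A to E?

8

Comparing a few candidate routes:
A-D-C-E: max(9, 1, 6) = 9
A-C-D-E: max(8, 1, 8) = 8
A-C-E: max(8, 6) = 8
A-D-E: max(9, 8) = 9
Smallest bottleneck: 8.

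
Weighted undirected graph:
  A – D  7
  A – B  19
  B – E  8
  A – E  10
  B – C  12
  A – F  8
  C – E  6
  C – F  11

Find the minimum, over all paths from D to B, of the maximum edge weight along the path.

10

Comparing a few candidate routes:
D-A-F-C-E-B: max(7, 8, 11, 6, 8) = 11
D-A-E-C-B: max(7, 10, 6, 12) = 12
D-A-F-C-B: max(7, 8, 11, 12) = 12
D-A-E-B: max(7, 10, 8) = 10
Smallest bottleneck: 10.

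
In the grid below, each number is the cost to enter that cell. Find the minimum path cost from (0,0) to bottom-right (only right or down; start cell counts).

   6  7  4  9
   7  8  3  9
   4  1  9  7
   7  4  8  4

Path (0,0) → (1,0) → (2,0) → (2,1) → (3,1) → (3,2) → (3,3): 6 + 7 + 4 + 1 + 4 + 8 + 4 = 34.

34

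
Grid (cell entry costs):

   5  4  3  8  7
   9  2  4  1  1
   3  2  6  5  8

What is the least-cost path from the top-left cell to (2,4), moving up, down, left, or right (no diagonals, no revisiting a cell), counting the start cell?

25

One optimal route is r0c0 → r0c1 → r1c1 → r1c2 → r1c3 → r1c4 → r2c4.
Its cost is 5 + 4 + 2 + 4 + 1 + 1 + 8 = 25.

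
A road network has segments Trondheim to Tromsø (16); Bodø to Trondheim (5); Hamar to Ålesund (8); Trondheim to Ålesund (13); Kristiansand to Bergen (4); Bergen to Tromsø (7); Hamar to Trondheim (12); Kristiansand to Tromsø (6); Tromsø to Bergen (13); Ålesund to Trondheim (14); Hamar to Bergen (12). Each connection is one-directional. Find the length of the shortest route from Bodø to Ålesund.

Paths from Bodø to Ålesund:
Bodø→Trondheim→Ålesund: 5 + 13 = 18
The minimum is 18 km.

18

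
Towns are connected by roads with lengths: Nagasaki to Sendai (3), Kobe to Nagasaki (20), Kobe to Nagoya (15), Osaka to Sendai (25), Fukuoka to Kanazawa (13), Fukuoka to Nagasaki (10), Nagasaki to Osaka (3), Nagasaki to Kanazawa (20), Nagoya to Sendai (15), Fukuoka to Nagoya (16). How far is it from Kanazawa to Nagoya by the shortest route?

Some routes from Kanazawa to Nagoya:
Kanazawa → Fukuoka → Nagasaki → Sendai → Nagoya: 13 + 10 + 3 + 15 = 41
Kanazawa → Nagasaki → Fukuoka → Nagoya: 20 + 10 + 16 = 46
Kanazawa → Fukuoka → Nagoya: 13 + 16 = 29
Kanazawa → Nagasaki → Sendai → Nagoya: 20 + 3 + 15 = 38
Kanazawa → Nagasaki → Kobe → Nagoya: 20 + 20 + 15 = 55
Kanazawa → Fukuoka → Nagasaki → Kobe → Nagoya: 13 + 10 + 20 + 15 = 58
Best route has total 29.

29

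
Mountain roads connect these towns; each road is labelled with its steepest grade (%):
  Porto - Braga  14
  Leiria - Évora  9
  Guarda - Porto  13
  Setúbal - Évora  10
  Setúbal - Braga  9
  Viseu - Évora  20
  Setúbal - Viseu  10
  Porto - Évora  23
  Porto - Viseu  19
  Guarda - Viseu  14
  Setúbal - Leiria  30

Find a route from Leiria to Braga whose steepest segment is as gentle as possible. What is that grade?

10

Checking several routes:
Leiria→Évora→Viseu→Guarda→Porto→Braga: max(9, 20, 14, 13, 14) = 20
Leiria→Évora→Setúbal→Braga: max(9, 10, 9) = 10
Leiria→Évora→Setúbal→Viseu→Porto→Braga: max(9, 10, 10, 19, 14) = 19
Leiria→Évora→Setúbal→Viseu→Guarda→Porto→Braga: max(9, 10, 10, 14, 13, 14) = 14
The minimum achievable maximum is 10%.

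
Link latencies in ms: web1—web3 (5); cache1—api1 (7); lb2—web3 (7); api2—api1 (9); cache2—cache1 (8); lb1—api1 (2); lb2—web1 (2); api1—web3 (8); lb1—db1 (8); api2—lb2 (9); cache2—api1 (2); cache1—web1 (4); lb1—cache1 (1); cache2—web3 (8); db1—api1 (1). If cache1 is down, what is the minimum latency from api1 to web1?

Comparing a few candidate routes:
api1-web3-web1: 8 + 5 = 13
api1-cache2-web3-web1: 2 + 8 + 5 = 15
api1-web3-lb2-web1: 8 + 7 + 2 = 17
The minimum is 13 ms.

13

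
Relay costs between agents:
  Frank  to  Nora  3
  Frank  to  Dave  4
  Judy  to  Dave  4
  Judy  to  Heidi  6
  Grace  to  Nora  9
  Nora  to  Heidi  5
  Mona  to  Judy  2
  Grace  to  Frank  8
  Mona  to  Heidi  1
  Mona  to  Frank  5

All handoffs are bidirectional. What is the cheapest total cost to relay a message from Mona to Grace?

Checking several routes:
Mona-Frank-Grace: 5 + 8 = 13
Mona-Frank-Nora-Grace: 5 + 3 + 9 = 17
Mona-Heidi-Nora-Frank-Grace: 1 + 5 + 3 + 8 = 17
Mona-Heidi-Nora-Grace: 1 + 5 + 9 = 15
The minimum is 13.

13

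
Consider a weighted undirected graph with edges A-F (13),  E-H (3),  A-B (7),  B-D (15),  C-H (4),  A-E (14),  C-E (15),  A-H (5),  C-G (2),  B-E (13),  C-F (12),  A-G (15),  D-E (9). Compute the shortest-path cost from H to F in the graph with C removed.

Routes from H to F avoiding C:
H - A - F: 5 + 13 = 18
H - E - B - A - F: 3 + 13 + 7 + 13 = 36
H - E - D - B - A - F: 3 + 9 + 15 + 7 + 13 = 47
H - E - A - F: 3 + 14 + 13 = 30
Best route has total 18.

18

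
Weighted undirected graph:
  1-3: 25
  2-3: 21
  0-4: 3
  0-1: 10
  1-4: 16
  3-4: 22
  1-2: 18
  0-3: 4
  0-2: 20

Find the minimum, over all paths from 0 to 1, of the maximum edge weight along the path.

Checking several routes:
0 - 2 - 1: max(20, 18) = 20
0 - 4 - 3 - 2 - 1: max(3, 22, 21, 18) = 22
0 - 1: max(10) = 10
0 - 4 - 1: max(3, 16) = 16
0 - 3 - 2 - 1: max(4, 21, 18) = 21
Smallest bottleneck: 10.

10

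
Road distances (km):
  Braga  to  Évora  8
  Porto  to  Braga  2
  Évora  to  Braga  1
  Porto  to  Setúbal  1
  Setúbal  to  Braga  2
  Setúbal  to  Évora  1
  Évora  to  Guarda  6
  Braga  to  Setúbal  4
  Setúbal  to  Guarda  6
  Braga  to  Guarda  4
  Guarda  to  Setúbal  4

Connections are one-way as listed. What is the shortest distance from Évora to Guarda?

Candidate routes:
Évora → Guarda: 6
Évora → Braga → Guarda: 1 + 4 = 5
Évora → Braga → Setúbal → Guarda: 1 + 4 + 6 = 11
The minimum is 5 km.

5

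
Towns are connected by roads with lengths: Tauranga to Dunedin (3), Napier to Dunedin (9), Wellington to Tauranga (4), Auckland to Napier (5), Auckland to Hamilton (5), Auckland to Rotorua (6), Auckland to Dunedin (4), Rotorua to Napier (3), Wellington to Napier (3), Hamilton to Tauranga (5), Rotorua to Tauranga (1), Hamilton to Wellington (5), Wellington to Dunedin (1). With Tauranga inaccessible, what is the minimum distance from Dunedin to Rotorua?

7

Comparing a few candidate routes:
Dunedin - Napier - Rotorua: 9 + 3 = 12
Dunedin - Auckland - Napier - Rotorua: 4 + 5 + 3 = 12
Dunedin - Wellington - Napier - Auckland - Rotorua: 1 + 3 + 5 + 6 = 15
Dunedin - Auckland - Rotorua: 4 + 6 = 10
Dunedin - Wellington - Hamilton - Auckland - Rotorua: 1 + 5 + 5 + 6 = 17
Dunedin - Wellington - Napier - Rotorua: 1 + 3 + 3 = 7
Shortest: 7.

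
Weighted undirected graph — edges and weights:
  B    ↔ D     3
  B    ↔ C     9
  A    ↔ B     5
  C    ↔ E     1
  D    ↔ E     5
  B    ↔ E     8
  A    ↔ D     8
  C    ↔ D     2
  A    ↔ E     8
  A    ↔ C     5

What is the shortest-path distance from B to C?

5

Checking several routes:
B-E-C: 8 + 1 = 9
B-C: 9
B-D-E-C: 3 + 5 + 1 = 9
B-D-C: 3 + 2 = 5
Best route has total 5.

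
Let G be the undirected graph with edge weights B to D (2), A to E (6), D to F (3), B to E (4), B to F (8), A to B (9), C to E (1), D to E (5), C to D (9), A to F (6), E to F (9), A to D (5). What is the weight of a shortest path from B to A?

7

Checking several routes:
B→D→E→A: 2 + 5 + 6 = 13
B→D→A: 2 + 5 = 7
B→D→F→A: 2 + 3 + 6 = 11
B→A: 9
B→E→A: 4 + 6 = 10
The minimum is 7.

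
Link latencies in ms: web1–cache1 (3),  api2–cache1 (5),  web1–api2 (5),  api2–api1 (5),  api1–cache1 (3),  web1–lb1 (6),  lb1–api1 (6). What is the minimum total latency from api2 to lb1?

11

Checking several routes:
api2→web1→lb1: 5 + 6 = 11
api2→api1→lb1: 5 + 6 = 11
api2→cache1→web1→lb1: 5 + 3 + 6 = 14
The minimum is 11 ms.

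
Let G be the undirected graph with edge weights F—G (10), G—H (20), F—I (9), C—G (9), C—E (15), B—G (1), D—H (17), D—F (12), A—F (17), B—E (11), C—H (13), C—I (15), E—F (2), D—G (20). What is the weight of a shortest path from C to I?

15

Comparing a few candidate routes:
C-G-B-E-F-I: 9 + 1 + 11 + 2 + 9 = 32
C-G-F-I: 9 + 10 + 9 = 28
C-E-B-G-F-I: 15 + 11 + 1 + 10 + 9 = 46
C-I: 15
C-E-F-I: 15 + 2 + 9 = 26
Shortest: 15.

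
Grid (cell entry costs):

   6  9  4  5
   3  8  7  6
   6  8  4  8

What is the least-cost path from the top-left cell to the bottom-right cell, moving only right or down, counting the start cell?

35

Best path: [0,0] → [1,0] → [2,0] → [2,1] → [2,2] → [2,3]
Cost: 6 + 3 + 6 + 8 + 4 + 8 = 35
For comparison, the top-then-right route costs 38.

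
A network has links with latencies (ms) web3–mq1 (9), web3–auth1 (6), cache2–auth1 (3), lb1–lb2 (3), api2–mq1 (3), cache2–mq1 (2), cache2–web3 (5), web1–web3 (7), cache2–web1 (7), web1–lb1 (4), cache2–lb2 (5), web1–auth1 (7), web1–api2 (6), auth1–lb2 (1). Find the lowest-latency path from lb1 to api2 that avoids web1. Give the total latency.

A few of the lb1→api2 routes:
lb1→lb2→auth1→web3→cache2→mq1→api2: 3 + 1 + 6 + 5 + 2 + 3 = 20
lb1→lb2→auth1→web3→mq1→api2: 3 + 1 + 6 + 9 + 3 = 22
lb1→lb2→auth1→cache2→mq1→api2: 3 + 1 + 3 + 2 + 3 = 12
lb1→lb2→cache2→mq1→api2: 3 + 5 + 2 + 3 = 13
lb1→lb2→cache2→web3→mq1→api2: 3 + 5 + 5 + 9 + 3 = 25
lb1→lb2→auth1→cache2→web3→mq1→api2: 3 + 1 + 3 + 5 + 9 + 3 = 24
Shortest: 12 ms.

12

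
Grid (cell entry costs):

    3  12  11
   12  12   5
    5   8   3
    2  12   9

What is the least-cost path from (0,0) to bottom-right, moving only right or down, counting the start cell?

40

Take (0,0) -> (1,0) -> (2,0) -> (2,1) -> (2,2) -> (3,2) for a total of 3 + 12 + 5 + 8 + 3 + 9 = 40.
For comparison, the top-then-right route costs 43.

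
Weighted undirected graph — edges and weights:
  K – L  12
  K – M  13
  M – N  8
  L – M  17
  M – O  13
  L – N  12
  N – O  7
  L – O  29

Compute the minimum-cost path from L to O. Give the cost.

19

A few of the L→O routes:
L - N - O: 12 + 7 = 19
L - M - O: 17 + 13 = 30
L - N - M - O: 12 + 8 + 13 = 33
L - M - N - O: 17 + 8 + 7 = 32
L - O: 29
Best route has total 19.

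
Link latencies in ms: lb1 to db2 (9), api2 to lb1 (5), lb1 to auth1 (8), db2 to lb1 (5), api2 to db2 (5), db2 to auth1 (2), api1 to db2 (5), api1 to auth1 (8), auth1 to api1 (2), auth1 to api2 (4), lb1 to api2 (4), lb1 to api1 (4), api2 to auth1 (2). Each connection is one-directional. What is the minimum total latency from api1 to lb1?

Paths from api1 to lb1:
api1-db2-auth1-api2-lb1: 5 + 2 + 4 + 5 = 16
api1-auth1-api2-lb1: 8 + 4 + 5 = 17
api1-db2-lb1: 5 + 5 = 10
api1-auth1-api2-db2-lb1: 8 + 4 + 5 + 5 = 22
Best route has total 10 ms.

10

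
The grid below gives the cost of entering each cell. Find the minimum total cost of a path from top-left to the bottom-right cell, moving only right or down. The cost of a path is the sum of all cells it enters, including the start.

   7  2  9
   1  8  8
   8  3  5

Cheapest: [0,0] [1,0] [1,1] [2,1] [2,2]
  7 + 1 + 8 + 3 + 5 = 24
For comparison, the top-then-right route costs 31.

24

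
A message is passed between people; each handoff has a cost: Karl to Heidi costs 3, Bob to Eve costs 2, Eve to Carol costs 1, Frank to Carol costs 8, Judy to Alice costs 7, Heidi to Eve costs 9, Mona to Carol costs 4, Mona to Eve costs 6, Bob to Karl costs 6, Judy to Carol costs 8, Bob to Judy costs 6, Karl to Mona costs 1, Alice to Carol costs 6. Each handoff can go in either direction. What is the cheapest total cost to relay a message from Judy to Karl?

12

Some routes from Judy to Karl:
Judy-Carol-Eve-Mona-Karl: 8 + 1 + 6 + 1 = 16
Judy-Bob-Eve-Carol-Mona-Karl: 6 + 2 + 1 + 4 + 1 = 14
Judy-Bob-Karl: 6 + 6 = 12
Judy-Bob-Eve-Mona-Karl: 6 + 2 + 6 + 1 = 15
Judy-Carol-Eve-Bob-Karl: 8 + 1 + 2 + 6 = 17
Judy-Carol-Mona-Karl: 8 + 4 + 1 = 13
The minimum is 12.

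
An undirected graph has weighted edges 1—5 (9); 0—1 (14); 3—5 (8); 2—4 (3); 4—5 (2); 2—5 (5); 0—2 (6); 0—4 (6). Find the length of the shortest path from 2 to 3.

13

Candidate routes:
2 -> 0 -> 4 -> 5 -> 3: 6 + 6 + 2 + 8 = 22
2 -> 4 -> 5 -> 3: 3 + 2 + 8 = 13
2 -> 4 -> 0 -> 1 -> 5 -> 3: 3 + 6 + 14 + 9 + 8 = 40
2 -> 5 -> 3: 5 + 8 = 13
2 -> 0 -> 1 -> 5 -> 3: 6 + 14 + 9 + 8 = 37
Best route has total 13.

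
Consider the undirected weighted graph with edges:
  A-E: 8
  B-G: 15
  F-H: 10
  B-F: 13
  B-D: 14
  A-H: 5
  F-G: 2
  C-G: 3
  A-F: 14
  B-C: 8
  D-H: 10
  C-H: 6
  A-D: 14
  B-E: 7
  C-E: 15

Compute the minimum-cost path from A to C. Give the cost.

Comparing a few candidate routes:
A -> F -> G -> C: 14 + 2 + 3 = 19
A -> H -> F -> G -> C: 5 + 10 + 2 + 3 = 20
A -> E -> C: 8 + 15 = 23
A -> H -> C: 5 + 6 = 11
A -> E -> B -> C: 8 + 7 + 8 = 23
Shortest: 11.

11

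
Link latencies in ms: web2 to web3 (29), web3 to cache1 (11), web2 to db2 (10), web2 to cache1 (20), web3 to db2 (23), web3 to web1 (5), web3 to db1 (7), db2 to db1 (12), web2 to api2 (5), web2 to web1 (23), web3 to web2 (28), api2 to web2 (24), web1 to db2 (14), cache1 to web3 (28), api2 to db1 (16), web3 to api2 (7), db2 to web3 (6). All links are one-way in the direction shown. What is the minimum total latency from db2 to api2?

13

Paths from db2 to api2:
db2→web3→web2→api2: 6 + 28 + 5 = 39
db2→web3→api2: 6 + 7 = 13
The minimum is 13 ms.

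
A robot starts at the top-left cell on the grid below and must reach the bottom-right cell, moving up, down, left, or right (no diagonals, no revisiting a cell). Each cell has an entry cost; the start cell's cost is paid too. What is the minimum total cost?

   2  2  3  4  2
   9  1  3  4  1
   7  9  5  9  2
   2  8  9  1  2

17

One optimal route is [0,0] → [0,1] → [1,1] → [1,2] → [1,3] → [1,4] → [2,4] → [3,4].
Its cost is 2 + 2 + 1 + 3 + 4 + 1 + 2 + 2 = 17.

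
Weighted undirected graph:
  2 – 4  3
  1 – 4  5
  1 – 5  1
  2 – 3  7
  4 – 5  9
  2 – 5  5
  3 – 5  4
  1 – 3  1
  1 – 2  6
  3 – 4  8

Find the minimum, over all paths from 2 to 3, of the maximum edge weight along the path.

Comparing a few candidate routes:
2 → 4 → 1 → 3: max(3, 5, 1) = 5
2 → 4 → 1 → 5 → 3: max(3, 5, 1, 4) = 5
2 → 1 → 5 → 3: max(6, 1, 4) = 6
2 → 5 → 1 → 3: max(5, 1, 1) = 5
2 → 1 → 3: max(6, 1) = 6
2 → 5 → 3: max(5, 4) = 5
The minimum achievable maximum is 5.

5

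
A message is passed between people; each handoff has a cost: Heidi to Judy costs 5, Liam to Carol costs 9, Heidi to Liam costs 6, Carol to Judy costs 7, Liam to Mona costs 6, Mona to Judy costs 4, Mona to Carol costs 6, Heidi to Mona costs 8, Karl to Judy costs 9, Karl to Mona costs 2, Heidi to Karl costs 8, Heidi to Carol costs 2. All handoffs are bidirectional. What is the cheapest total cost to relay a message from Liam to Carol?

8

Some routes from Liam to Carol:
Liam→Mona→Judy→Carol: 6 + 4 + 7 = 17
Liam→Heidi→Carol: 6 + 2 = 8
Liam→Mona→Judy→Heidi→Carol: 6 + 4 + 5 + 2 = 17
Liam→Mona→Heidi→Carol: 6 + 8 + 2 = 16
Liam→Carol: 9
Liam→Mona→Carol: 6 + 6 = 12
The minimum is 8.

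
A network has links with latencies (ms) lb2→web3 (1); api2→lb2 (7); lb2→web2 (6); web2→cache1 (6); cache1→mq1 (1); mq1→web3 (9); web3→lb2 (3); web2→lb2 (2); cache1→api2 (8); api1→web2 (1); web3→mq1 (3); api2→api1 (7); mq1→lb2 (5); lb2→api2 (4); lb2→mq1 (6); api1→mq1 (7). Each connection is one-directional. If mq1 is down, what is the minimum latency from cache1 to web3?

Routes from cache1 to web3 avoiding mq1:
cache1 -> api2 -> lb2 -> web3: 8 + 7 + 1 = 16
cache1 -> api2 -> api1 -> web2 -> lb2 -> web3: 8 + 7 + 1 + 2 + 1 = 19
Shortest: 16 ms.

16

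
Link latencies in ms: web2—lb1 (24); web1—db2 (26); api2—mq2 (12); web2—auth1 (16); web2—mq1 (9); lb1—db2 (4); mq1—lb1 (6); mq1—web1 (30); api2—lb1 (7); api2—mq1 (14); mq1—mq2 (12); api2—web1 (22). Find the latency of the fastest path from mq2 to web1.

A few of the mq2→web1 routes:
mq2 → api2 → web1: 12 + 22 = 34
mq2 → mq1 → web1: 12 + 30 = 42
mq2 → mq1 → lb1 → db2 → web1: 12 + 6 + 4 + 26 = 48
mq2 → mq1 → lb1 → api2 → web1: 12 + 6 + 7 + 22 = 47
Shortest: 34 ms.

34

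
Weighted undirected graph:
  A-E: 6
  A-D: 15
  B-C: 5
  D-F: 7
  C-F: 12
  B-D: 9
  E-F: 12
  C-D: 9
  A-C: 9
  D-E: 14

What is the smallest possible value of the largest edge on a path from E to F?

9

Some routes from E to F:
E -> A -> C -> F: max(6, 9, 12) = 12
E -> A -> C -> D -> F: max(6, 9, 9, 7) = 9
E -> A -> C -> B -> D -> F: max(6, 9, 5, 9, 7) = 9
The minimum achievable maximum is 9.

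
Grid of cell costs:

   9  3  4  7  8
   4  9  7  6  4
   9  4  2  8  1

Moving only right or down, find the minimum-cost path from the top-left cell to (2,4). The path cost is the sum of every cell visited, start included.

Cheapest: r0c0 → r0c1 → r0c2 → r0c3 → r1c3 → r1c4 → r2c4
  9 + 3 + 4 + 7 + 6 + 4 + 1 = 34
For comparison, the top-then-right route costs 36.

34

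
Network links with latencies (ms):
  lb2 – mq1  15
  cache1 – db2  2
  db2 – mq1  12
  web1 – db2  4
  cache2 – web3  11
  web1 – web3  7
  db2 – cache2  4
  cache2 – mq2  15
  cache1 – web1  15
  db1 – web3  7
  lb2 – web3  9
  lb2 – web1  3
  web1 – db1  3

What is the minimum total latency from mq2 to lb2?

Checking several routes:
mq2→cache2→web3→lb2: 15 + 11 + 9 = 35
mq2→cache2→db2→web1→lb2: 15 + 4 + 4 + 3 = 26
mq2→cache2→web3→web1→lb2: 15 + 11 + 7 + 3 = 36
The minimum is 26 ms.

26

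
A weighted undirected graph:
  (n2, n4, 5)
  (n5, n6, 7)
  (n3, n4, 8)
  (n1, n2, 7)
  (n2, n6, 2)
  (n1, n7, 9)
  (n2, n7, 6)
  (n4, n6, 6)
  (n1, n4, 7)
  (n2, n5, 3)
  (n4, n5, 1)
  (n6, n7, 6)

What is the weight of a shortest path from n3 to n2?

12

Comparing a few candidate routes:
n3 - n4 - n6 - n5 - n2: 8 + 6 + 7 + 3 = 24
n3 - n4 - n6 - n2: 8 + 6 + 2 = 16
n3 - n4 - n2: 8 + 5 = 13
n3 - n4 - n5 - n6 - n2: 8 + 1 + 7 + 2 = 18
n3 - n4 - n1 - n2: 8 + 7 + 7 = 22
n3 - n4 - n5 - n2: 8 + 1 + 3 = 12
Shortest: 12.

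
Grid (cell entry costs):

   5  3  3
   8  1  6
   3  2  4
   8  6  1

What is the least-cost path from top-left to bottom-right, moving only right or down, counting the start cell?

16

Take (0,0) → (0,1) → (1,1) → (2,1) → (2,2) → (3,2) for a total of 5 + 3 + 1 + 2 + 4 + 1 = 16.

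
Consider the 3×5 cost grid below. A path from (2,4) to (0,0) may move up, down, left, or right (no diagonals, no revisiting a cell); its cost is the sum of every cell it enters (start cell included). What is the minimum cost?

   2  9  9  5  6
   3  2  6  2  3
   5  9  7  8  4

One optimal route is [2,4] [1,4] [1,3] [1,2] [1,1] [1,0] [0,0].
Its cost is 4 + 3 + 2 + 6 + 2 + 3 + 2 = 22.

22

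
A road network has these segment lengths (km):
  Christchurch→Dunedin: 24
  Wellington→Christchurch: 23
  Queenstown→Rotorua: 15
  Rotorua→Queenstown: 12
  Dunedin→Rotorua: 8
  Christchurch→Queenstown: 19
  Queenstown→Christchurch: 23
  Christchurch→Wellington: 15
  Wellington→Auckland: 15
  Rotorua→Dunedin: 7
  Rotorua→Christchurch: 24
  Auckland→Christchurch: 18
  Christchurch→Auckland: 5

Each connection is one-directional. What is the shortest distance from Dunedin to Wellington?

47

Paths from Dunedin to Wellington:
Dunedin -> Rotorua -> Christchurch -> Wellington: 8 + 24 + 15 = 47
Dunedin -> Rotorua -> Queenstown -> Christchurch -> Wellington: 8 + 12 + 23 + 15 = 58
The minimum is 47 km.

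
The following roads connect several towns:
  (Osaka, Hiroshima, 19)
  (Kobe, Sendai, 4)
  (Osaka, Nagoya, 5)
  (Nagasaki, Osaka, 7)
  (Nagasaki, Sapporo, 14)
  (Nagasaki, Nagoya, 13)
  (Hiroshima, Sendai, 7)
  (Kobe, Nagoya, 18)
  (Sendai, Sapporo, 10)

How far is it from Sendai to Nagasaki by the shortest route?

Paths from Sendai to Nagasaki:
Sendai-Hiroshima-Osaka-Nagoya-Nagasaki: 7 + 19 + 5 + 13 = 44
Sendai-Hiroshima-Osaka-Nagasaki: 7 + 19 + 7 = 33
Sendai-Kobe-Nagoya-Osaka-Nagasaki: 4 + 18 + 5 + 7 = 34
Sendai-Sapporo-Nagasaki: 10 + 14 = 24
Sendai-Kobe-Nagoya-Nagasaki: 4 + 18 + 13 = 35
Best route has total 24.

24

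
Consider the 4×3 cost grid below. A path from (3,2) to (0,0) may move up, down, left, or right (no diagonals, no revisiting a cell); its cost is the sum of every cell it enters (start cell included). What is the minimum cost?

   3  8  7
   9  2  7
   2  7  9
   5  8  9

36

Path (3,2)→(3,1)→(3,0)→(2,0)→(1,0)→(0,0): 9 + 8 + 5 + 2 + 9 + 3 = 36.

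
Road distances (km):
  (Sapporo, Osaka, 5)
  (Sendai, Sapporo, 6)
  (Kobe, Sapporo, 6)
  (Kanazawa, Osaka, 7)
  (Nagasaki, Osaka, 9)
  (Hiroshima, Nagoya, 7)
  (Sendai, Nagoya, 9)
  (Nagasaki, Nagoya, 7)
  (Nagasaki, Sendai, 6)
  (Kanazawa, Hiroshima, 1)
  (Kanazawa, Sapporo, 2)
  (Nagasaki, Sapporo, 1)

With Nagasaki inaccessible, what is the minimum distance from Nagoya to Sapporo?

Paths from Nagoya to Sapporo avoiding Nagasaki:
Nagoya→Hiroshima→Kanazawa→Osaka→Sapporo: 7 + 1 + 7 + 5 = 20
Nagoya→Sendai→Sapporo: 9 + 6 = 15
Nagoya→Hiroshima→Kanazawa→Sapporo: 7 + 1 + 2 = 10
Shortest: 10 km.

10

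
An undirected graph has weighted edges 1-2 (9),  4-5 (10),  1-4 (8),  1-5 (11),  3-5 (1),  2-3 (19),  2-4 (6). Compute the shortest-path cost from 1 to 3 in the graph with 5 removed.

28

Paths from 1 to 3 avoiding 5:
1-4-2-3: 8 + 6 + 19 = 33
1-2-3: 9 + 19 = 28
The minimum is 28.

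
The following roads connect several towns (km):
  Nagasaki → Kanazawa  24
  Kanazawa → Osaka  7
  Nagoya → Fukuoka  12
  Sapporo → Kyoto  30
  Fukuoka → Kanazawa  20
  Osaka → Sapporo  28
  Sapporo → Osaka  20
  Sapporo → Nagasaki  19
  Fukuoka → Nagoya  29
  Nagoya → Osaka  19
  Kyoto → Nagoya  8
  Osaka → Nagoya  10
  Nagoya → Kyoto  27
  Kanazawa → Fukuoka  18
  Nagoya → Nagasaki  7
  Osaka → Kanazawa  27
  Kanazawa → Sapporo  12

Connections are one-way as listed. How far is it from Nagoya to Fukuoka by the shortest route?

Some routes from Nagoya to Fukuoka:
Nagoya→Nagasaki→Kanazawa→Fukuoka: 7 + 24 + 18 = 49
Nagoya→Fukuoka: 12
Nagoya→Osaka→Kanazawa→Fukuoka: 19 + 27 + 18 = 64
The minimum is 12 km.

12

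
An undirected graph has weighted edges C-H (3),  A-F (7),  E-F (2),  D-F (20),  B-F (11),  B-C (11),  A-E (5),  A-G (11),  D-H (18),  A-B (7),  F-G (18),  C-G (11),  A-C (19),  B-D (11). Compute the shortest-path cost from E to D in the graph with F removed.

23

A few of the E→D routes:
E → A → C → B → D: 5 + 19 + 11 + 11 = 46
E → A → B → D: 5 + 7 + 11 = 23
E → A → B → C → H → D: 5 + 7 + 11 + 3 + 18 = 44
E → A → C → H → D: 5 + 19 + 3 + 18 = 45
Best route has total 23.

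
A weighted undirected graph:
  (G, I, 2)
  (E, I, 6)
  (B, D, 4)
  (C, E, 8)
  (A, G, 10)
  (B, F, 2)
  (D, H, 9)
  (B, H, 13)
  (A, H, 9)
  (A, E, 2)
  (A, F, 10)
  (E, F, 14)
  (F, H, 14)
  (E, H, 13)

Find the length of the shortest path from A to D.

16

Comparing a few candidate routes:
A → E → F → B → D: 2 + 14 + 2 + 4 = 22
A → H → D: 9 + 9 = 18
A → F → B → D: 10 + 2 + 4 = 16
A → H → F → B → D: 9 + 14 + 2 + 4 = 29
A → H → B → D: 9 + 13 + 4 = 26
A → E → H → D: 2 + 13 + 9 = 24
Shortest: 16.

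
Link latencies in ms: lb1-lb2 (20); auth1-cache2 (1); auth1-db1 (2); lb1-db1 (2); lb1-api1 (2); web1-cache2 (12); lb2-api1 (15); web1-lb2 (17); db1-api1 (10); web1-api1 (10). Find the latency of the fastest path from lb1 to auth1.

4

Checking several routes:
lb1-db1-auth1: 2 + 2 = 4
lb1-api1-web1-cache2-auth1: 2 + 10 + 12 + 1 = 25
lb1-lb2-api1-db1-auth1: 20 + 15 + 10 + 2 = 47
lb1-db1-api1-web1-cache2-auth1: 2 + 10 + 10 + 12 + 1 = 35
lb1-api1-db1-auth1: 2 + 10 + 2 = 14
The minimum is 4 ms.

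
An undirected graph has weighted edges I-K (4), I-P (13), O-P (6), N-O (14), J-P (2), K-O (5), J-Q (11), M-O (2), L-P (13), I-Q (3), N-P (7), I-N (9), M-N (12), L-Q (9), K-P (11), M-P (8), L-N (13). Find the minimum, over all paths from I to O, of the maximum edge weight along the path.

Comparing a few candidate routes:
I -> N -> P -> O: max(9, 7, 6) = 9
I -> K -> O: max(4, 5) = 5
I -> K -> P -> O: max(4, 11, 6) = 11
I -> N -> P -> M -> O: max(9, 7, 8, 2) = 9
I -> K -> P -> M -> O: max(4, 11, 8, 2) = 11
Best route has worst link 5.

5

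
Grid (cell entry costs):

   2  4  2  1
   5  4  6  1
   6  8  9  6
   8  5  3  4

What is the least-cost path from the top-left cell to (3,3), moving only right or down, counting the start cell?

20

Best path: (0,0) (0,1) (0,2) (0,3) (1,3) (2,3) (3,3)
Cost: 2 + 4 + 2 + 1 + 1 + 6 + 4 = 20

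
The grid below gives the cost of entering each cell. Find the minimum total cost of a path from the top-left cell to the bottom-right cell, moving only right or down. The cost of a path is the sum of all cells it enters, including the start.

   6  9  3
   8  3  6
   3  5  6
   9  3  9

Path [0,0]→[1,0]→[1,1]→[2,1]→[3,1]→[3,2]: 6 + 8 + 3 + 5 + 3 + 9 = 34.
For comparison, the top-then-right route costs 39.

34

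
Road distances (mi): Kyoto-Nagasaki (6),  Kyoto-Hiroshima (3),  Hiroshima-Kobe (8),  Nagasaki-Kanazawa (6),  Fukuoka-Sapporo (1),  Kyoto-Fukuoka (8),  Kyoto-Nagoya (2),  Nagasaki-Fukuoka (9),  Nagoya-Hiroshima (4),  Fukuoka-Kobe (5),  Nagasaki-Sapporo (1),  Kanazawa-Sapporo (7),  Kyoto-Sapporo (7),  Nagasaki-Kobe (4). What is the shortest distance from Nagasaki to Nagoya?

8

Checking several routes:
Nagasaki -> Sapporo -> Fukuoka -> Kyoto -> Nagoya: 1 + 1 + 8 + 2 = 12
Nagasaki -> Sapporo -> Kyoto -> Nagoya: 1 + 7 + 2 = 10
Nagasaki -> Kyoto -> Nagoya: 6 + 2 = 8
Shortest: 8 mi.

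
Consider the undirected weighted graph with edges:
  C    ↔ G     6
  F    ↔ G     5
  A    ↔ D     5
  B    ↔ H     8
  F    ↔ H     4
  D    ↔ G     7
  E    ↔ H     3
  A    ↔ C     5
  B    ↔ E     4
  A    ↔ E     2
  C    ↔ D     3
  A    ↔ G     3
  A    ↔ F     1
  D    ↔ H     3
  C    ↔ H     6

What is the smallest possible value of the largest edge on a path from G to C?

3

Comparing a few candidate routes:
G→A→F→H→D→C: max(3, 1, 4, 3, 3) = 4
G→F→H→D→C: max(5, 4, 3, 3) = 5
G→A→E→H→D→C: max(3, 2, 3, 3, 3) = 3
G→F→H→D→A→C: max(5, 4, 3, 5, 5) = 5
Smallest bottleneck: 3.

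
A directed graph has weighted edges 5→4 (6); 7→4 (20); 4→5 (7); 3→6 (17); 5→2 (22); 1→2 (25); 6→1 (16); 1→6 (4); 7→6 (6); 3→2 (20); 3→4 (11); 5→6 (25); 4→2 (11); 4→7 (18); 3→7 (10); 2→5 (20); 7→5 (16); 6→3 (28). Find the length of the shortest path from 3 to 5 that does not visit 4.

Some routes from 3 to 5 avoiding 4:
3 - 7 - 6 - 1 - 2 - 5: 10 + 6 + 16 + 25 + 20 = 77
3 - 2 - 5: 20 + 20 = 40
3 - 7 - 5: 10 + 16 = 26
Best route has total 26.

26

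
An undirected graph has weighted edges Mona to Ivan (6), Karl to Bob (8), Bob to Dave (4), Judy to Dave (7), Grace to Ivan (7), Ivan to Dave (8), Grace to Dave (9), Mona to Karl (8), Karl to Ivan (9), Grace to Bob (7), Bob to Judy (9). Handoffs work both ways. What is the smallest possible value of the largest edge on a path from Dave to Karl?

Checking several routes:
Dave-Ivan-Mona-Karl: max(8, 6, 8) = 8
Dave-Ivan-Grace-Bob-Karl: max(8, 7, 7, 8) = 8
Dave-Bob-Karl: max(4, 8) = 8
Dave-Grace-Ivan-Mona-Karl: max(9, 7, 6, 8) = 9
Dave-Bob-Grace-Ivan-Mona-Karl: max(4, 7, 7, 6, 8) = 8
Dave-Ivan-Karl: max(8, 9) = 9
Best route has worst link 8.

8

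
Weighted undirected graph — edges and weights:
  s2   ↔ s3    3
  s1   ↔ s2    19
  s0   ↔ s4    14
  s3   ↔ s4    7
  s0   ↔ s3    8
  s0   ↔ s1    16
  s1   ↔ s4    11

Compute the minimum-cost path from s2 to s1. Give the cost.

A few of the s2→s1 routes:
s2→s3→s0→s4→s1: 3 + 8 + 14 + 11 = 36
s2→s3→s0→s1: 3 + 8 + 16 = 27
s2→s1: 19
s2→s3→s4→s1: 3 + 7 + 11 = 21
The minimum is 19.

19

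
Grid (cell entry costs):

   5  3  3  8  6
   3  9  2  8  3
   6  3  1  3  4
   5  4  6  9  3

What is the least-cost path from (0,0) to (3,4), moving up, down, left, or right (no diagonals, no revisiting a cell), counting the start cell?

One optimal route is [0,0] → [0,1] → [0,2] → [1,2] → [2,2] → [2,3] → [2,4] → [3,4].
Its cost is 5 + 3 + 3 + 2 + 1 + 3 + 4 + 3 = 24.

24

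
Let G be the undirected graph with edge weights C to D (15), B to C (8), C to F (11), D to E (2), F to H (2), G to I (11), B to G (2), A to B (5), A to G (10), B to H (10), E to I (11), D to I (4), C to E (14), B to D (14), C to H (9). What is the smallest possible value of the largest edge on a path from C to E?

11

Comparing a few candidate routes:
C - H - B - G - I - D - E: max(9, 10, 2, 11, 4, 2) = 11
C - F - H - B - A - G - I - D - E: max(11, 2, 10, 5, 10, 11, 4, 2) = 11
C - H - B - G - I - E: max(9, 10, 2, 11, 11) = 11
C - H - B - A - G - I - D - E: max(9, 10, 5, 10, 11, 4, 2) = 11
C - H - B - A - G - I - E: max(9, 10, 5, 10, 11, 11) = 11
C - F - H - B - A - G - I - E: max(11, 2, 10, 5, 10, 11, 11) = 11
The minimum achievable maximum is 11.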